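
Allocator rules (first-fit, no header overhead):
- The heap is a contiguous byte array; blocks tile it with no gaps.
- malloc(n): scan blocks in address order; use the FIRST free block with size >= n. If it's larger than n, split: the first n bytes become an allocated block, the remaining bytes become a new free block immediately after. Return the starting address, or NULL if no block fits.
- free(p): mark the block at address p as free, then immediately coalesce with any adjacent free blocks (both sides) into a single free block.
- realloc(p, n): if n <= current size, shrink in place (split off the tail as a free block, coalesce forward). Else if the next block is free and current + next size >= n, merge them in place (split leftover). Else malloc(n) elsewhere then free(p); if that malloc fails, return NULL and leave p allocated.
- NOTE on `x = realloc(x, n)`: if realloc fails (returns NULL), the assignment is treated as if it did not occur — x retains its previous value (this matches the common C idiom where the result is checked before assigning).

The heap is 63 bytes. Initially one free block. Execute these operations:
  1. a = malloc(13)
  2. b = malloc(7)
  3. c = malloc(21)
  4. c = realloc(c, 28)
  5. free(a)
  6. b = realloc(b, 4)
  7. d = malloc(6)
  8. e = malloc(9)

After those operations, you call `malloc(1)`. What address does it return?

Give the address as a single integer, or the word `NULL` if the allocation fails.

Op 1: a = malloc(13) -> a = 0; heap: [0-12 ALLOC][13-62 FREE]
Op 2: b = malloc(7) -> b = 13; heap: [0-12 ALLOC][13-19 ALLOC][20-62 FREE]
Op 3: c = malloc(21) -> c = 20; heap: [0-12 ALLOC][13-19 ALLOC][20-40 ALLOC][41-62 FREE]
Op 4: c = realloc(c, 28) -> c = 20; heap: [0-12 ALLOC][13-19 ALLOC][20-47 ALLOC][48-62 FREE]
Op 5: free(a) -> (freed a); heap: [0-12 FREE][13-19 ALLOC][20-47 ALLOC][48-62 FREE]
Op 6: b = realloc(b, 4) -> b = 13; heap: [0-12 FREE][13-16 ALLOC][17-19 FREE][20-47 ALLOC][48-62 FREE]
Op 7: d = malloc(6) -> d = 0; heap: [0-5 ALLOC][6-12 FREE][13-16 ALLOC][17-19 FREE][20-47 ALLOC][48-62 FREE]
Op 8: e = malloc(9) -> e = 48; heap: [0-5 ALLOC][6-12 FREE][13-16 ALLOC][17-19 FREE][20-47 ALLOC][48-56 ALLOC][57-62 FREE]
malloc(1): first-fit scan over [0-5 ALLOC][6-12 FREE][13-16 ALLOC][17-19 FREE][20-47 ALLOC][48-56 ALLOC][57-62 FREE] -> 6

Answer: 6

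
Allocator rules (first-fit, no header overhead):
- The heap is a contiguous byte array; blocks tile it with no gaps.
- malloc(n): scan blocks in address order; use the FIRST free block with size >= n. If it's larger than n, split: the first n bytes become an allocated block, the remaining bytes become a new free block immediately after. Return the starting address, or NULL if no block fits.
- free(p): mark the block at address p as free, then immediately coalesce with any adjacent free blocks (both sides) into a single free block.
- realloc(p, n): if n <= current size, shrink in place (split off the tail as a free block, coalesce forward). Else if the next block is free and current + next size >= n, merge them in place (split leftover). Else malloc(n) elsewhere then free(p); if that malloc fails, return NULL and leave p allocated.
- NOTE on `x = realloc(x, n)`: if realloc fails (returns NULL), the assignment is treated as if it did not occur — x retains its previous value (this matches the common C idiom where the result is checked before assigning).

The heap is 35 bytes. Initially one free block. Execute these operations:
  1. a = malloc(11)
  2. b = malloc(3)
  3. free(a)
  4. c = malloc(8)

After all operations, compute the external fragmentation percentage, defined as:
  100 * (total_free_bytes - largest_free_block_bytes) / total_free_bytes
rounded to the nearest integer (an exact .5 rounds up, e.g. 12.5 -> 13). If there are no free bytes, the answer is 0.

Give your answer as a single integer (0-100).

Op 1: a = malloc(11) -> a = 0; heap: [0-10 ALLOC][11-34 FREE]
Op 2: b = malloc(3) -> b = 11; heap: [0-10 ALLOC][11-13 ALLOC][14-34 FREE]
Op 3: free(a) -> (freed a); heap: [0-10 FREE][11-13 ALLOC][14-34 FREE]
Op 4: c = malloc(8) -> c = 0; heap: [0-7 ALLOC][8-10 FREE][11-13 ALLOC][14-34 FREE]
Free blocks: [3 21] total_free=24 largest=21 -> 100*(24-21)/24 = 300/24 = 12.5 -> rounds to 13

Answer: 13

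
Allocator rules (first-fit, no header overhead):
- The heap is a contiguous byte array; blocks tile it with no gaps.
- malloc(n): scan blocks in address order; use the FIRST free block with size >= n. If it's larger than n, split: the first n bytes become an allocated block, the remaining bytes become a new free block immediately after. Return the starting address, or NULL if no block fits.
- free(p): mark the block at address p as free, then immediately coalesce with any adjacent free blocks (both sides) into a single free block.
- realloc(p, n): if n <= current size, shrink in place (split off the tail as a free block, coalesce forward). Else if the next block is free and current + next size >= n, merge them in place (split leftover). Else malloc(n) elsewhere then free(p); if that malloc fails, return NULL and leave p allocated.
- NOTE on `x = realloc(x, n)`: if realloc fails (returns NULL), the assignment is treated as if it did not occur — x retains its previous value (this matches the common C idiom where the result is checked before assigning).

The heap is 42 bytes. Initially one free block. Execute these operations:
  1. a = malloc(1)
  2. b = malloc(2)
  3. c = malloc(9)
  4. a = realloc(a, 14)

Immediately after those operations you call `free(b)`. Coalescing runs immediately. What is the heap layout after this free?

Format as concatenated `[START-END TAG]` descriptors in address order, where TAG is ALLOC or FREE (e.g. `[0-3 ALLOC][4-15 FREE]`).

Answer: [0-2 FREE][3-11 ALLOC][12-25 ALLOC][26-41 FREE]

Derivation:
Op 1: a = malloc(1) -> a = 0; heap: [0-0 ALLOC][1-41 FREE]
Op 2: b = malloc(2) -> b = 1; heap: [0-0 ALLOC][1-2 ALLOC][3-41 FREE]
Op 3: c = malloc(9) -> c = 3; heap: [0-0 ALLOC][1-2 ALLOC][3-11 ALLOC][12-41 FREE]
Op 4: a = realloc(a, 14) -> a = 12; heap: [0-0 FREE][1-2 ALLOC][3-11 ALLOC][12-25 ALLOC][26-41 FREE]
free(b): b = 1 -> block [1-2 ALLOC]; mark free, coalesce with adjacent free neighbors -> [0-2 FREE][3-11 ALLOC][12-25 ALLOC][26-41 FREE]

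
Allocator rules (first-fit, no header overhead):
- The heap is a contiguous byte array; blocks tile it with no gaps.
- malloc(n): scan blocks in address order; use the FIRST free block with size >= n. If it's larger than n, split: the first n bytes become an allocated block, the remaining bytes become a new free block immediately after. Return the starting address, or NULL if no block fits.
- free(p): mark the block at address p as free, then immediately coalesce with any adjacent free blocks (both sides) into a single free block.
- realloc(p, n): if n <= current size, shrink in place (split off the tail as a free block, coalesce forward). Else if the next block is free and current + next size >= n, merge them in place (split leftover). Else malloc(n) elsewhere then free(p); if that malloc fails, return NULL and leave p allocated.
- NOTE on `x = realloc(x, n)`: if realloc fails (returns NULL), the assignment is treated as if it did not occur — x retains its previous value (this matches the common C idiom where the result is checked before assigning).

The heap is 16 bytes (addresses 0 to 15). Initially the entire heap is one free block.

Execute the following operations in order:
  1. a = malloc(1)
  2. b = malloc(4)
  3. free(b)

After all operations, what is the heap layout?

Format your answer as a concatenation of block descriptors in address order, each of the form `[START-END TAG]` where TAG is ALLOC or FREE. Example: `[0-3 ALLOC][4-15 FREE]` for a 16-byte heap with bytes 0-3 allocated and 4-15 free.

Op 1: a = malloc(1) -> a = 0; heap: [0-0 ALLOC][1-15 FREE]
Op 2: b = malloc(4) -> b = 1; heap: [0-0 ALLOC][1-4 ALLOC][5-15 FREE]
Op 3: free(b) -> (freed b); heap: [0-0 ALLOC][1-15 FREE]

Answer: [0-0 ALLOC][1-15 FREE]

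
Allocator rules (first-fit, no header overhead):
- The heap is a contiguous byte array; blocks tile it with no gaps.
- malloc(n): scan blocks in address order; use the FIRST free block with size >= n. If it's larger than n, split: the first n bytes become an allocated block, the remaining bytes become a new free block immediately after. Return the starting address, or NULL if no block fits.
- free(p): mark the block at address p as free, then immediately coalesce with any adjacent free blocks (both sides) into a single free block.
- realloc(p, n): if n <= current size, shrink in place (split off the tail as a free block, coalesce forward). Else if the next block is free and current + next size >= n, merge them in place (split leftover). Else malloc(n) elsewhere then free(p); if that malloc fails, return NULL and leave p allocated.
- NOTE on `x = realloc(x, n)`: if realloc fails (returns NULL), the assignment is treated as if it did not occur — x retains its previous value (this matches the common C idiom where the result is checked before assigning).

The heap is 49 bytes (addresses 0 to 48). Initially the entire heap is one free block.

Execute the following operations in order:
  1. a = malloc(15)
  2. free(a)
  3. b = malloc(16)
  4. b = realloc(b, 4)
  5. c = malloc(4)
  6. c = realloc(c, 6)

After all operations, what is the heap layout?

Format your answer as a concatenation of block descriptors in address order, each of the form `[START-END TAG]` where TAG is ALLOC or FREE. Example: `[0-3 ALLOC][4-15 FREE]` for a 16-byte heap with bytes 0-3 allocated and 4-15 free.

Op 1: a = malloc(15) -> a = 0; heap: [0-14 ALLOC][15-48 FREE]
Op 2: free(a) -> (freed a); heap: [0-48 FREE]
Op 3: b = malloc(16) -> b = 0; heap: [0-15 ALLOC][16-48 FREE]
Op 4: b = realloc(b, 4) -> b = 0; heap: [0-3 ALLOC][4-48 FREE]
Op 5: c = malloc(4) -> c = 4; heap: [0-3 ALLOC][4-7 ALLOC][8-48 FREE]
Op 6: c = realloc(c, 6) -> c = 4; heap: [0-3 ALLOC][4-9 ALLOC][10-48 FREE]

Answer: [0-3 ALLOC][4-9 ALLOC][10-48 FREE]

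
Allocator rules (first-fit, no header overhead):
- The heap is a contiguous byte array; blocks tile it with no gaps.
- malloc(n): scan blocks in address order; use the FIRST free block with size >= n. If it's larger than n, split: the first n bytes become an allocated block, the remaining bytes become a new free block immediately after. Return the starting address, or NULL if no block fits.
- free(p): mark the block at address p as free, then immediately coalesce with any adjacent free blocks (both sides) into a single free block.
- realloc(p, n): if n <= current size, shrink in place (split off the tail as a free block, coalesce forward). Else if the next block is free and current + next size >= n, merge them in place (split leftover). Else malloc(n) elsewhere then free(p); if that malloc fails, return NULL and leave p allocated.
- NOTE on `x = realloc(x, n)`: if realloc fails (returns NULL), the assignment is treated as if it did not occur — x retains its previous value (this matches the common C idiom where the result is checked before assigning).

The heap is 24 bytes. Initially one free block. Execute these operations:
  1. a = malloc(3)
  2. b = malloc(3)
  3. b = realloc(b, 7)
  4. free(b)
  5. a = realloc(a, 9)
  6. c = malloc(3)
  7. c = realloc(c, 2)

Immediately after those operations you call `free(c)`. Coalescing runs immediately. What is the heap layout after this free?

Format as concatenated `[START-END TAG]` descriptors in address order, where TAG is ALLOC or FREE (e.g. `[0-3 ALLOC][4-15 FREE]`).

Answer: [0-8 ALLOC][9-23 FREE]

Derivation:
Op 1: a = malloc(3) -> a = 0; heap: [0-2 ALLOC][3-23 FREE]
Op 2: b = malloc(3) -> b = 3; heap: [0-2 ALLOC][3-5 ALLOC][6-23 FREE]
Op 3: b = realloc(b, 7) -> b = 3; heap: [0-2 ALLOC][3-9 ALLOC][10-23 FREE]
Op 4: free(b) -> (freed b); heap: [0-2 ALLOC][3-23 FREE]
Op 5: a = realloc(a, 9) -> a = 0; heap: [0-8 ALLOC][9-23 FREE]
Op 6: c = malloc(3) -> c = 9; heap: [0-8 ALLOC][9-11 ALLOC][12-23 FREE]
Op 7: c = realloc(c, 2) -> c = 9; heap: [0-8 ALLOC][9-10 ALLOC][11-23 FREE]
free(c): c = 9 -> block [9-10 ALLOC]; mark free, coalesce with adjacent free neighbors -> [0-8 ALLOC][9-23 FREE]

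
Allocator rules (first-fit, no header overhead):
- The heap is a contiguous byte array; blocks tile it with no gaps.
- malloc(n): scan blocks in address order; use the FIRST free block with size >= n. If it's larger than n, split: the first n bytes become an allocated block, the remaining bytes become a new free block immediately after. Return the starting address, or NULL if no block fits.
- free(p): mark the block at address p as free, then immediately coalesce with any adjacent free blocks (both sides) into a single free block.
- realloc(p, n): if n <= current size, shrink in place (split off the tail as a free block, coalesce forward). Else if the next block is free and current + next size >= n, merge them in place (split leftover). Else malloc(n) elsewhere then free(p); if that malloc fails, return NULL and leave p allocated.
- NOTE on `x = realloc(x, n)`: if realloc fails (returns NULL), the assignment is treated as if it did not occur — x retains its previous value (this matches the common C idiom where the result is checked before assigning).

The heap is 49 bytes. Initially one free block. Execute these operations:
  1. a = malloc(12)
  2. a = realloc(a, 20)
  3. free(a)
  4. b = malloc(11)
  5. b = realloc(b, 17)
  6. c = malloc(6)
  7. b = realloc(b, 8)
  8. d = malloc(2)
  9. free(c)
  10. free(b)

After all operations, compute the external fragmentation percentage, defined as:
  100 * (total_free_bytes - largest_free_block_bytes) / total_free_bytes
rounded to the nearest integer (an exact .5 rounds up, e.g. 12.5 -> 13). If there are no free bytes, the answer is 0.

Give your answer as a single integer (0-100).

Answer: 17

Derivation:
Op 1: a = malloc(12) -> a = 0; heap: [0-11 ALLOC][12-48 FREE]
Op 2: a = realloc(a, 20) -> a = 0; heap: [0-19 ALLOC][20-48 FREE]
Op 3: free(a) -> (freed a); heap: [0-48 FREE]
Op 4: b = malloc(11) -> b = 0; heap: [0-10 ALLOC][11-48 FREE]
Op 5: b = realloc(b, 17) -> b = 0; heap: [0-16 ALLOC][17-48 FREE]
Op 6: c = malloc(6) -> c = 17; heap: [0-16 ALLOC][17-22 ALLOC][23-48 FREE]
Op 7: b = realloc(b, 8) -> b = 0; heap: [0-7 ALLOC][8-16 FREE][17-22 ALLOC][23-48 FREE]
Op 8: d = malloc(2) -> d = 8; heap: [0-7 ALLOC][8-9 ALLOC][10-16 FREE][17-22 ALLOC][23-48 FREE]
Op 9: free(c) -> (freed c); heap: [0-7 ALLOC][8-9 ALLOC][10-48 FREE]
Op 10: free(b) -> (freed b); heap: [0-7 FREE][8-9 ALLOC][10-48 FREE]
Free blocks: [8 39] total_free=47 largest=39 -> 100*(47-39)/47 = 800/47 ≈ 17.021 -> rounds to 17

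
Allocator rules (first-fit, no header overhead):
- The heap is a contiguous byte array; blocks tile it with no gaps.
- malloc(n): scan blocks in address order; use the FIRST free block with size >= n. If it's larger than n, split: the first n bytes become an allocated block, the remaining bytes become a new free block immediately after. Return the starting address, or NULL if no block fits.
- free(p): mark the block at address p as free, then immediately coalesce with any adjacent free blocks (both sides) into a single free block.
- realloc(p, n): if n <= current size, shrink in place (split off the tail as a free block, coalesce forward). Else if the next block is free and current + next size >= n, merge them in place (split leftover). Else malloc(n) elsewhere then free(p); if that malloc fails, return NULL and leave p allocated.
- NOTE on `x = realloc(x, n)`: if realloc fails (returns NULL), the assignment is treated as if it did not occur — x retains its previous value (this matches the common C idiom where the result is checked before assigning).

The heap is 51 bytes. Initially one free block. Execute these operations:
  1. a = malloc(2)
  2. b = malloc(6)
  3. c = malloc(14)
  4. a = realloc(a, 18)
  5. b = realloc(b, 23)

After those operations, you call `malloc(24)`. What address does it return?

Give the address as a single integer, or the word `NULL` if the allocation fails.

Op 1: a = malloc(2) -> a = 0; heap: [0-1 ALLOC][2-50 FREE]
Op 2: b = malloc(6) -> b = 2; heap: [0-1 ALLOC][2-7 ALLOC][8-50 FREE]
Op 3: c = malloc(14) -> c = 8; heap: [0-1 ALLOC][2-7 ALLOC][8-21 ALLOC][22-50 FREE]
Op 4: a = realloc(a, 18) -> a = 22; heap: [0-1 FREE][2-7 ALLOC][8-21 ALLOC][22-39 ALLOC][40-50 FREE]
Op 5: b = realloc(b, 23) -> NULL (b unchanged); heap: [0-1 FREE][2-7 ALLOC][8-21 ALLOC][22-39 ALLOC][40-50 FREE]
malloc(24): first-fit scan over [0-1 FREE][2-7 ALLOC][8-21 ALLOC][22-39 ALLOC][40-50 FREE] -> NULL

Answer: NULL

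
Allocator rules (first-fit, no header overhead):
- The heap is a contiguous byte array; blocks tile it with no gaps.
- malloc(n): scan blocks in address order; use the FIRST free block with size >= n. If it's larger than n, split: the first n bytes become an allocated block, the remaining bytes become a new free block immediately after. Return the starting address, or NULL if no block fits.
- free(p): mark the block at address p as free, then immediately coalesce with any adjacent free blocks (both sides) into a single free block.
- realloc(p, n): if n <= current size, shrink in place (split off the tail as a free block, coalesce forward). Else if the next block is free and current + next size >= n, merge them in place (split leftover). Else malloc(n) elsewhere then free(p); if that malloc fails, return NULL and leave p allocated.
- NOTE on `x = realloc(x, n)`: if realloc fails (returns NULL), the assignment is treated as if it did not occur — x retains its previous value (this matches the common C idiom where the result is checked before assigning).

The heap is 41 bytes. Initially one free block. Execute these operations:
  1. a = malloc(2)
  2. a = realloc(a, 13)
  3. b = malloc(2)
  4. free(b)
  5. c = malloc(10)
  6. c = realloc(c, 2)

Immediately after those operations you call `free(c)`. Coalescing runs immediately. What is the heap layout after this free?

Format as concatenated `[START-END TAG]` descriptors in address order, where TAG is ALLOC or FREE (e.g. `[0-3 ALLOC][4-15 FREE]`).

Op 1: a = malloc(2) -> a = 0; heap: [0-1 ALLOC][2-40 FREE]
Op 2: a = realloc(a, 13) -> a = 0; heap: [0-12 ALLOC][13-40 FREE]
Op 3: b = malloc(2) -> b = 13; heap: [0-12 ALLOC][13-14 ALLOC][15-40 FREE]
Op 4: free(b) -> (freed b); heap: [0-12 ALLOC][13-40 FREE]
Op 5: c = malloc(10) -> c = 13; heap: [0-12 ALLOC][13-22 ALLOC][23-40 FREE]
Op 6: c = realloc(c, 2) -> c = 13; heap: [0-12 ALLOC][13-14 ALLOC][15-40 FREE]
free(c): c = 13 -> block [13-14 ALLOC]; mark free, coalesce with adjacent free neighbors -> [0-12 ALLOC][13-40 FREE]

Answer: [0-12 ALLOC][13-40 FREE]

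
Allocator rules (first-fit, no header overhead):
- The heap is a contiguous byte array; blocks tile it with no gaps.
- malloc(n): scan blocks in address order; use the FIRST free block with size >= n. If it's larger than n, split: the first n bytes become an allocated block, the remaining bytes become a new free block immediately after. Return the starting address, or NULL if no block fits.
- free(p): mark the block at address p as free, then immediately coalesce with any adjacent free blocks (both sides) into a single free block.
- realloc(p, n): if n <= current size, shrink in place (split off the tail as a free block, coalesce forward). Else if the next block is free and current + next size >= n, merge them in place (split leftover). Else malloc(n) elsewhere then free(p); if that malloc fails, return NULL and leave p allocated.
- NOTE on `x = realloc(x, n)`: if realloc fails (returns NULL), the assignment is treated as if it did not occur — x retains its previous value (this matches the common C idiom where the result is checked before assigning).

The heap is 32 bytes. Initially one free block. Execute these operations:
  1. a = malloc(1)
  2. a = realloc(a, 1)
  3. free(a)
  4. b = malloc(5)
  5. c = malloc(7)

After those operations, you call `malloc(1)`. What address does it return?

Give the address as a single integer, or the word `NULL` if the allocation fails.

Answer: 12

Derivation:
Op 1: a = malloc(1) -> a = 0; heap: [0-0 ALLOC][1-31 FREE]
Op 2: a = realloc(a, 1) -> a = 0; heap: [0-0 ALLOC][1-31 FREE]
Op 3: free(a) -> (freed a); heap: [0-31 FREE]
Op 4: b = malloc(5) -> b = 0; heap: [0-4 ALLOC][5-31 FREE]
Op 5: c = malloc(7) -> c = 5; heap: [0-4 ALLOC][5-11 ALLOC][12-31 FREE]
malloc(1): first-fit scan over [0-4 ALLOC][5-11 ALLOC][12-31 FREE] -> 12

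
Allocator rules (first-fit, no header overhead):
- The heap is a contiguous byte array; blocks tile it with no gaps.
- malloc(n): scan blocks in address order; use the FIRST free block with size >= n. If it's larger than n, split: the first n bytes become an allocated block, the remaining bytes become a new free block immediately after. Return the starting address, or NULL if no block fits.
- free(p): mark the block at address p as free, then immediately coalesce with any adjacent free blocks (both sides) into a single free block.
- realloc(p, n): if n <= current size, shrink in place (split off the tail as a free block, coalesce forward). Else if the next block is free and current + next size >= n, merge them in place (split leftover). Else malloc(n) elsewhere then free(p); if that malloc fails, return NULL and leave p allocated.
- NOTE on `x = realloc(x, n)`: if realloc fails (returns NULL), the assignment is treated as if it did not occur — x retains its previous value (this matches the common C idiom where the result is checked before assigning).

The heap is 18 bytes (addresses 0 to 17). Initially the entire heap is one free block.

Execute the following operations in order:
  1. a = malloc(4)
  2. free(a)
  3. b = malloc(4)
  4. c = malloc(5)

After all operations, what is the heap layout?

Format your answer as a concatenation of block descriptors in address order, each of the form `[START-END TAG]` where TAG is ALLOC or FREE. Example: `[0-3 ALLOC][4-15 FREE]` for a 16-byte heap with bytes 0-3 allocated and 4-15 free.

Answer: [0-3 ALLOC][4-8 ALLOC][9-17 FREE]

Derivation:
Op 1: a = malloc(4) -> a = 0; heap: [0-3 ALLOC][4-17 FREE]
Op 2: free(a) -> (freed a); heap: [0-17 FREE]
Op 3: b = malloc(4) -> b = 0; heap: [0-3 ALLOC][4-17 FREE]
Op 4: c = malloc(5) -> c = 4; heap: [0-3 ALLOC][4-8 ALLOC][9-17 FREE]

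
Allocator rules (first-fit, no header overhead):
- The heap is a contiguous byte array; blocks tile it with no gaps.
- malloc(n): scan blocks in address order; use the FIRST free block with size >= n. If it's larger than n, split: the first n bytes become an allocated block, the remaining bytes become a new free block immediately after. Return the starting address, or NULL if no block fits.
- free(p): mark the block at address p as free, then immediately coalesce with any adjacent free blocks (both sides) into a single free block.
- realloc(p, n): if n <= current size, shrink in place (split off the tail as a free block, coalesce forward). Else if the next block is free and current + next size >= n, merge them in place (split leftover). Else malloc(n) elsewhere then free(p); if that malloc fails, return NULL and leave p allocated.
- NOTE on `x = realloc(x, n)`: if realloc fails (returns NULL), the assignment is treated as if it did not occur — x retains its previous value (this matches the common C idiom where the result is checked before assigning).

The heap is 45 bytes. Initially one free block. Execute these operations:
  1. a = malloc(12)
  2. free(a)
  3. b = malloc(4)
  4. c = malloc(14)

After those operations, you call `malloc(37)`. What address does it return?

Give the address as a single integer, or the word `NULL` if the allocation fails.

Answer: NULL

Derivation:
Op 1: a = malloc(12) -> a = 0; heap: [0-11 ALLOC][12-44 FREE]
Op 2: free(a) -> (freed a); heap: [0-44 FREE]
Op 3: b = malloc(4) -> b = 0; heap: [0-3 ALLOC][4-44 FREE]
Op 4: c = malloc(14) -> c = 4; heap: [0-3 ALLOC][4-17 ALLOC][18-44 FREE]
malloc(37): first-fit scan over [0-3 ALLOC][4-17 ALLOC][18-44 FREE] -> NULL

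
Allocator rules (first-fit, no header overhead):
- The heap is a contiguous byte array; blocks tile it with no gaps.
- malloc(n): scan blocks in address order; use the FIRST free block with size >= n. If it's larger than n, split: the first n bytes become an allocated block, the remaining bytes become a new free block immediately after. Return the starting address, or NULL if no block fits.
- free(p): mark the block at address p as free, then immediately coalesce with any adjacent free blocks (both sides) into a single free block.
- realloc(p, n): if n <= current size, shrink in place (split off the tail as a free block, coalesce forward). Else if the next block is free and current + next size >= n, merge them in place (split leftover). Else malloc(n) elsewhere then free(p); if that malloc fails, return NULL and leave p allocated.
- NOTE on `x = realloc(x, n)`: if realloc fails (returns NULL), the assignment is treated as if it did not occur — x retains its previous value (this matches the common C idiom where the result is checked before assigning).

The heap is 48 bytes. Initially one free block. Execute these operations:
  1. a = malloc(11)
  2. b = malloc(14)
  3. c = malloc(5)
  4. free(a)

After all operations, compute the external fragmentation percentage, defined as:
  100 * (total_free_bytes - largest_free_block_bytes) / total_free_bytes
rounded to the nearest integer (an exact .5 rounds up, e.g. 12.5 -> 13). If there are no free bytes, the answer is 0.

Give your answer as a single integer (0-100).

Op 1: a = malloc(11) -> a = 0; heap: [0-10 ALLOC][11-47 FREE]
Op 2: b = malloc(14) -> b = 11; heap: [0-10 ALLOC][11-24 ALLOC][25-47 FREE]
Op 3: c = malloc(5) -> c = 25; heap: [0-10 ALLOC][11-24 ALLOC][25-29 ALLOC][30-47 FREE]
Op 4: free(a) -> (freed a); heap: [0-10 FREE][11-24 ALLOC][25-29 ALLOC][30-47 FREE]
Free blocks: [11 18] total_free=29 largest=18 -> 100*(29-18)/29 = 1100/29 ≈ 37.931 -> rounds to 38

Answer: 38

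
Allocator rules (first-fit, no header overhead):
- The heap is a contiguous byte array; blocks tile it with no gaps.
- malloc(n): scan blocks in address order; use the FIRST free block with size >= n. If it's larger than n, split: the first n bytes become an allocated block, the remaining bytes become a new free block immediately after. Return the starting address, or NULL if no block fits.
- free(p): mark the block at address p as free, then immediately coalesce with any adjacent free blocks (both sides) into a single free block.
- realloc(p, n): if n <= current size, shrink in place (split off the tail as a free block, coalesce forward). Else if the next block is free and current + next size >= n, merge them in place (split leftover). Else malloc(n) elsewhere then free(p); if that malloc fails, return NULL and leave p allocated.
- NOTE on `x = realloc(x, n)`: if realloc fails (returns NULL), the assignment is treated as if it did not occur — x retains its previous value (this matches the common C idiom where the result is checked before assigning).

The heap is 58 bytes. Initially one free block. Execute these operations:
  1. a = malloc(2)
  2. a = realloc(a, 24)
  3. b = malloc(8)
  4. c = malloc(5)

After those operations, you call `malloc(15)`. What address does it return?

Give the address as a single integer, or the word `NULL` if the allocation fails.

Op 1: a = malloc(2) -> a = 0; heap: [0-1 ALLOC][2-57 FREE]
Op 2: a = realloc(a, 24) -> a = 0; heap: [0-23 ALLOC][24-57 FREE]
Op 3: b = malloc(8) -> b = 24; heap: [0-23 ALLOC][24-31 ALLOC][32-57 FREE]
Op 4: c = malloc(5) -> c = 32; heap: [0-23 ALLOC][24-31 ALLOC][32-36 ALLOC][37-57 FREE]
malloc(15): first-fit scan over [0-23 ALLOC][24-31 ALLOC][32-36 ALLOC][37-57 FREE] -> 37

Answer: 37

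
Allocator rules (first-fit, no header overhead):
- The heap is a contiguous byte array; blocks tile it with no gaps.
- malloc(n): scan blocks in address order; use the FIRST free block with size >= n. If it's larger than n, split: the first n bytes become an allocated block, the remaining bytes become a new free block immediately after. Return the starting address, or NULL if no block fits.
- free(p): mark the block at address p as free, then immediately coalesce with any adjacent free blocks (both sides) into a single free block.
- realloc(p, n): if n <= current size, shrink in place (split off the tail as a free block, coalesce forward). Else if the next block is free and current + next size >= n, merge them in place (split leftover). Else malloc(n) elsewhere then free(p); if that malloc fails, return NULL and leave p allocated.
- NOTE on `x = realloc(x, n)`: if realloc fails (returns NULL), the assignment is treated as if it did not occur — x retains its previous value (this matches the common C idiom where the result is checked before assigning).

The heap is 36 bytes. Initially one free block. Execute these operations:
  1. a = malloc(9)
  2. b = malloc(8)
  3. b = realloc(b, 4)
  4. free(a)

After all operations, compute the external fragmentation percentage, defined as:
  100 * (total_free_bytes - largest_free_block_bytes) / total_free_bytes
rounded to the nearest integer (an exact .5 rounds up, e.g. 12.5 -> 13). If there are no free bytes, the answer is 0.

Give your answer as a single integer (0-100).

Answer: 28

Derivation:
Op 1: a = malloc(9) -> a = 0; heap: [0-8 ALLOC][9-35 FREE]
Op 2: b = malloc(8) -> b = 9; heap: [0-8 ALLOC][9-16 ALLOC][17-35 FREE]
Op 3: b = realloc(b, 4) -> b = 9; heap: [0-8 ALLOC][9-12 ALLOC][13-35 FREE]
Op 4: free(a) -> (freed a); heap: [0-8 FREE][9-12 ALLOC][13-35 FREE]
Free blocks: [9 23] total_free=32 largest=23 -> 100*(32-23)/32 = 900/32 = 28.125 -> rounds to 28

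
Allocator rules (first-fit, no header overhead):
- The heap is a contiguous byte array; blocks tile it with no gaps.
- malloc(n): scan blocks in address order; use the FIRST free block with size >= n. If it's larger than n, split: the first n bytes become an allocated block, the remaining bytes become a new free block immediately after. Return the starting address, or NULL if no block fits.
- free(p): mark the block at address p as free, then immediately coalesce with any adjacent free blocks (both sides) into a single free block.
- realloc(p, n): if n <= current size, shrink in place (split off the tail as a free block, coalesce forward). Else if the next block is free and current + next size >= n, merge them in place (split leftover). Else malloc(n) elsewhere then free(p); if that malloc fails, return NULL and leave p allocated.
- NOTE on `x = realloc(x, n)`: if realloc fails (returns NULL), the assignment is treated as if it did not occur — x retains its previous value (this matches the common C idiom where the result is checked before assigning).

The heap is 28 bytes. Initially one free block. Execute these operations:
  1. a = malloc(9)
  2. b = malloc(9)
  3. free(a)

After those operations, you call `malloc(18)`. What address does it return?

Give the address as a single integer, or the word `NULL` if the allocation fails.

Op 1: a = malloc(9) -> a = 0; heap: [0-8 ALLOC][9-27 FREE]
Op 2: b = malloc(9) -> b = 9; heap: [0-8 ALLOC][9-17 ALLOC][18-27 FREE]
Op 3: free(a) -> (freed a); heap: [0-8 FREE][9-17 ALLOC][18-27 FREE]
malloc(18): first-fit scan over [0-8 FREE][9-17 ALLOC][18-27 FREE] -> NULL

Answer: NULL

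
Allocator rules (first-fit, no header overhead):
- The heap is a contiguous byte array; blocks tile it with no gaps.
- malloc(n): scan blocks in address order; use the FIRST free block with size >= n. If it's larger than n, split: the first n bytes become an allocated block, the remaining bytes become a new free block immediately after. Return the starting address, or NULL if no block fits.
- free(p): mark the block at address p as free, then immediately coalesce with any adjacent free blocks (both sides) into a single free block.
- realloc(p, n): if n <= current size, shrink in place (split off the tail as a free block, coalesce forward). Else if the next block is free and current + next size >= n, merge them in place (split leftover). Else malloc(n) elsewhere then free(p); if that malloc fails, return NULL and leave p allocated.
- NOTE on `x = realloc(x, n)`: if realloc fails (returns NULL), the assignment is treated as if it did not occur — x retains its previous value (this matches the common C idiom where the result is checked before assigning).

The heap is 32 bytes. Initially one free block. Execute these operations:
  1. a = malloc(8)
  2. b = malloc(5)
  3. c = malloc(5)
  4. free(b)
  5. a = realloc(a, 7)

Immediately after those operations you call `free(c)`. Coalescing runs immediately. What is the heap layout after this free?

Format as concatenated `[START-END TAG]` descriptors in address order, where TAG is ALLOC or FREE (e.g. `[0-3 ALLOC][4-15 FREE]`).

Answer: [0-6 ALLOC][7-31 FREE]

Derivation:
Op 1: a = malloc(8) -> a = 0; heap: [0-7 ALLOC][8-31 FREE]
Op 2: b = malloc(5) -> b = 8; heap: [0-7 ALLOC][8-12 ALLOC][13-31 FREE]
Op 3: c = malloc(5) -> c = 13; heap: [0-7 ALLOC][8-12 ALLOC][13-17 ALLOC][18-31 FREE]
Op 4: free(b) -> (freed b); heap: [0-7 ALLOC][8-12 FREE][13-17 ALLOC][18-31 FREE]
Op 5: a = realloc(a, 7) -> a = 0; heap: [0-6 ALLOC][7-12 FREE][13-17 ALLOC][18-31 FREE]
free(c): c = 13 -> block [13-17 ALLOC]; mark free, coalesce with adjacent free neighbors -> [0-6 ALLOC][7-31 FREE]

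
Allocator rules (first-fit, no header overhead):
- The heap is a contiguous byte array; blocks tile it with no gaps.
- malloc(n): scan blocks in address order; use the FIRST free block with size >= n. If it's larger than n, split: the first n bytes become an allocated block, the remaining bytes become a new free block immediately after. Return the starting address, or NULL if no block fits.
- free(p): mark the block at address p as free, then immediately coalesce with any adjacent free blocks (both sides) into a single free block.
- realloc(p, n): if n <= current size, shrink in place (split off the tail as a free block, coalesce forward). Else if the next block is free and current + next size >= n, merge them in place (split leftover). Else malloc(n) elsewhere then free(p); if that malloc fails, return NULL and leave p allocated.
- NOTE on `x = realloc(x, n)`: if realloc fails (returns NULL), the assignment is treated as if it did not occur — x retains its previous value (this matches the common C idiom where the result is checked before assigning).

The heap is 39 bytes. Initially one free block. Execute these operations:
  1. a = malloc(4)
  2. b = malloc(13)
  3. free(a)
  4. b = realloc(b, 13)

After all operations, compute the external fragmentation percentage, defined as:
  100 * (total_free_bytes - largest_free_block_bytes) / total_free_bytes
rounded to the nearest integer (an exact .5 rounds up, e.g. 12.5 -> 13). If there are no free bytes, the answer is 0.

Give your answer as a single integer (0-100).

Answer: 15

Derivation:
Op 1: a = malloc(4) -> a = 0; heap: [0-3 ALLOC][4-38 FREE]
Op 2: b = malloc(13) -> b = 4; heap: [0-3 ALLOC][4-16 ALLOC][17-38 FREE]
Op 3: free(a) -> (freed a); heap: [0-3 FREE][4-16 ALLOC][17-38 FREE]
Op 4: b = realloc(b, 13) -> b = 4; heap: [0-3 FREE][4-16 ALLOC][17-38 FREE]
Free blocks: [4 22] total_free=26 largest=22 -> 100*(26-22)/26 = 400/26 ≈ 15.385 -> rounds to 15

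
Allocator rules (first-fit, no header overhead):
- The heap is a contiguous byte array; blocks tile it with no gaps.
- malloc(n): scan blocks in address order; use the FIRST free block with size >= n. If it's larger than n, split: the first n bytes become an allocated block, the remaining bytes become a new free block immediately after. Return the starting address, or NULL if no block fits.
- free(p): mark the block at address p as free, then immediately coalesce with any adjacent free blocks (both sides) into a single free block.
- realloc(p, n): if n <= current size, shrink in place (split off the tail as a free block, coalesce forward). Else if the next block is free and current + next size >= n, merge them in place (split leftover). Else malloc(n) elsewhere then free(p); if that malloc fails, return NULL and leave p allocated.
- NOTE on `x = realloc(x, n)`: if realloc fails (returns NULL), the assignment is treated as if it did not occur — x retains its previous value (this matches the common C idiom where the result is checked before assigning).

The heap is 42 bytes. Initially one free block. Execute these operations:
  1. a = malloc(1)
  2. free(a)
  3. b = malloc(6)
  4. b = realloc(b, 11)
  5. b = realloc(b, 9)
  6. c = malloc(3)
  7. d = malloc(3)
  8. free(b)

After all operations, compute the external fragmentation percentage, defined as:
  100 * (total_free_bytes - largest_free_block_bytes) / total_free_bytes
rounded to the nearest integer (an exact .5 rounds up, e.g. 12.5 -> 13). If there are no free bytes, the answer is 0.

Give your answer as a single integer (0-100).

Op 1: a = malloc(1) -> a = 0; heap: [0-0 ALLOC][1-41 FREE]
Op 2: free(a) -> (freed a); heap: [0-41 FREE]
Op 3: b = malloc(6) -> b = 0; heap: [0-5 ALLOC][6-41 FREE]
Op 4: b = realloc(b, 11) -> b = 0; heap: [0-10 ALLOC][11-41 FREE]
Op 5: b = realloc(b, 9) -> b = 0; heap: [0-8 ALLOC][9-41 FREE]
Op 6: c = malloc(3) -> c = 9; heap: [0-8 ALLOC][9-11 ALLOC][12-41 FREE]
Op 7: d = malloc(3) -> d = 12; heap: [0-8 ALLOC][9-11 ALLOC][12-14 ALLOC][15-41 FREE]
Op 8: free(b) -> (freed b); heap: [0-8 FREE][9-11 ALLOC][12-14 ALLOC][15-41 FREE]
Free blocks: [9 27] total_free=36 largest=27 -> 100*(36-27)/36 = 900/36 = 25

Answer: 25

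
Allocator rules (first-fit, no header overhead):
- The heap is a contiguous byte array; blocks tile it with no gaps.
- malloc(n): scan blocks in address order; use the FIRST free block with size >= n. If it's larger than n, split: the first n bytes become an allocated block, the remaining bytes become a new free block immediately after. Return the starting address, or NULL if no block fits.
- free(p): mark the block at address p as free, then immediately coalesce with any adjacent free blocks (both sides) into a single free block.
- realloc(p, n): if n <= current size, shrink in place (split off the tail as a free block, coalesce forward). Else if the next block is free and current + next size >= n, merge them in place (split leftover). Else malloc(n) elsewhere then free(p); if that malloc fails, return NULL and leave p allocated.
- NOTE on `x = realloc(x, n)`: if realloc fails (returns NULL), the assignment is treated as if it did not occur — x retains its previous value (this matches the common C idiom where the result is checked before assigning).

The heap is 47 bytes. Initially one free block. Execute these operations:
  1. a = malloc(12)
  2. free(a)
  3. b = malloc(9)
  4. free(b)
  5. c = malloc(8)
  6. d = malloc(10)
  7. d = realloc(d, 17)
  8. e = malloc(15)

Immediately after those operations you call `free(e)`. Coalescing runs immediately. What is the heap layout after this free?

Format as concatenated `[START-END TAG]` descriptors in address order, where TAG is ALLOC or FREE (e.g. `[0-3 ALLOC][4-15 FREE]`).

Op 1: a = malloc(12) -> a = 0; heap: [0-11 ALLOC][12-46 FREE]
Op 2: free(a) -> (freed a); heap: [0-46 FREE]
Op 3: b = malloc(9) -> b = 0; heap: [0-8 ALLOC][9-46 FREE]
Op 4: free(b) -> (freed b); heap: [0-46 FREE]
Op 5: c = malloc(8) -> c = 0; heap: [0-7 ALLOC][8-46 FREE]
Op 6: d = malloc(10) -> d = 8; heap: [0-7 ALLOC][8-17 ALLOC][18-46 FREE]
Op 7: d = realloc(d, 17) -> d = 8; heap: [0-7 ALLOC][8-24 ALLOC][25-46 FREE]
Op 8: e = malloc(15) -> e = 25; heap: [0-7 ALLOC][8-24 ALLOC][25-39 ALLOC][40-46 FREE]
free(e): e = 25 -> block [25-39 ALLOC]; mark free, coalesce with adjacent free neighbors -> [0-7 ALLOC][8-24 ALLOC][25-46 FREE]

Answer: [0-7 ALLOC][8-24 ALLOC][25-46 FREE]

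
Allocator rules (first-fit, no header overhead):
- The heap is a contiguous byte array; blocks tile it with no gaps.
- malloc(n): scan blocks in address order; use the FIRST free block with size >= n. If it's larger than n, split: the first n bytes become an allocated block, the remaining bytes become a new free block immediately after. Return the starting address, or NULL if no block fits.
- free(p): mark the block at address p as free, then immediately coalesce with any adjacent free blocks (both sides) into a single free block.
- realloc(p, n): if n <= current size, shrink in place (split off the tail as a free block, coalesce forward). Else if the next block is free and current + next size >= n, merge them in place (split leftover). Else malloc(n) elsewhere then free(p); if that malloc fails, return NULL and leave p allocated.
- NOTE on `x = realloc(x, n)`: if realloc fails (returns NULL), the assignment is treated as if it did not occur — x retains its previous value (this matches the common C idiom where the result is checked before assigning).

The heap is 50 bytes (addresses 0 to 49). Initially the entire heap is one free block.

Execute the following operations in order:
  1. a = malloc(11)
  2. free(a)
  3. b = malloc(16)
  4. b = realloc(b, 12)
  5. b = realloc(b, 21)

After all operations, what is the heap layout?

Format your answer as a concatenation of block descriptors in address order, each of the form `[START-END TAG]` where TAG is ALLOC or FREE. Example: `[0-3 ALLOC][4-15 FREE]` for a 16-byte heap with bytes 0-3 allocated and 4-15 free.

Answer: [0-20 ALLOC][21-49 FREE]

Derivation:
Op 1: a = malloc(11) -> a = 0; heap: [0-10 ALLOC][11-49 FREE]
Op 2: free(a) -> (freed a); heap: [0-49 FREE]
Op 3: b = malloc(16) -> b = 0; heap: [0-15 ALLOC][16-49 FREE]
Op 4: b = realloc(b, 12) -> b = 0; heap: [0-11 ALLOC][12-49 FREE]
Op 5: b = realloc(b, 21) -> b = 0; heap: [0-20 ALLOC][21-49 FREE]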